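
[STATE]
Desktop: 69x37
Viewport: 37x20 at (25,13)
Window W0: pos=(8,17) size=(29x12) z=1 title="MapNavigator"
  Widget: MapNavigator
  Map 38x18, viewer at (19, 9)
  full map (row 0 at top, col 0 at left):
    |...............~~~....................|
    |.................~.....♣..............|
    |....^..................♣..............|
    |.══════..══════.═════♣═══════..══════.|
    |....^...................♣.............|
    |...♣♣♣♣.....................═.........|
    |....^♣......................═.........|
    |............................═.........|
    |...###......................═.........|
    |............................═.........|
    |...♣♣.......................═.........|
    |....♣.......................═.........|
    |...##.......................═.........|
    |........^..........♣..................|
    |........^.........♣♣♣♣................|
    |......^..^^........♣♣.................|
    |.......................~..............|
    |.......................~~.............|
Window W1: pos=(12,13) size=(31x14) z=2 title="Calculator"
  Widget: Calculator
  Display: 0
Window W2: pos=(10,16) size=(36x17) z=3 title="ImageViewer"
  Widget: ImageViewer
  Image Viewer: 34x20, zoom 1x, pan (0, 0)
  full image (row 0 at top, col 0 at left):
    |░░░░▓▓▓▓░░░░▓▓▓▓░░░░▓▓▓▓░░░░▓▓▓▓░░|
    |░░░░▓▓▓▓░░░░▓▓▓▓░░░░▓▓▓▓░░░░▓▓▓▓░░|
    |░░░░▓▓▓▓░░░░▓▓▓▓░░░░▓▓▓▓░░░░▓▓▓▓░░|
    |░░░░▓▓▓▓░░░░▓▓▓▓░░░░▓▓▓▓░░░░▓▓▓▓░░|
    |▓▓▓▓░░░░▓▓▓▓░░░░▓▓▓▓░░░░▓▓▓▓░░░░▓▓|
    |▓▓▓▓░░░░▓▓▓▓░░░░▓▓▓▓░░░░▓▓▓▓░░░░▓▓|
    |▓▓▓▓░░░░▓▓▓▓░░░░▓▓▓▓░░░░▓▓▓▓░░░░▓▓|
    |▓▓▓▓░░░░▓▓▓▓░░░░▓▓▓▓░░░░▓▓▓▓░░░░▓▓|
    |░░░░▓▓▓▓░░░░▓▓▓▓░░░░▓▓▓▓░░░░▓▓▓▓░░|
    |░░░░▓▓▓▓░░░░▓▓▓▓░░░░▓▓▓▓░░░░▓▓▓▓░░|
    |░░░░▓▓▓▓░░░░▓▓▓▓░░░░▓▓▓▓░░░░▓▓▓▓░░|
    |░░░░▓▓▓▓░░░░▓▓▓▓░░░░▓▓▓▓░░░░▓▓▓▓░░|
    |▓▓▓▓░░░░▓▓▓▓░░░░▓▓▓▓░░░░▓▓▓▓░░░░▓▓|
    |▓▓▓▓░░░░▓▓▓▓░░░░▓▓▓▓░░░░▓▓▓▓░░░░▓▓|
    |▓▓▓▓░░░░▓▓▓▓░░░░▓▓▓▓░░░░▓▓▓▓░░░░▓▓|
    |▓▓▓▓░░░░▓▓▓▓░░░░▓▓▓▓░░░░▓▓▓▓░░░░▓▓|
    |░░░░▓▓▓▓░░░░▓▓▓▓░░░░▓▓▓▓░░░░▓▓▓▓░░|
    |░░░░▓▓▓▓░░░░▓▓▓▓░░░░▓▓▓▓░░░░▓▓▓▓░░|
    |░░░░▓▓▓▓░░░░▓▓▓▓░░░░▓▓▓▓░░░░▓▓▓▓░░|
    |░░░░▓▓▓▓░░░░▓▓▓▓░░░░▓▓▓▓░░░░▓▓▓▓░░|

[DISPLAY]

━━━━━━━━━━━━━━━━━┓                   
                 ┃                   
─────────────────┨                   
━━━━━━━━━━━━━━━━━━━━┓                
                    ┃                
────────────────────┨                
▓▓░░░░▓▓▓▓░░░░▓▓▓▓░░┃                
▓▓░░░░▓▓▓▓░░░░▓▓▓▓░░┃                
▓▓░░░░▓▓▓▓░░░░▓▓▓▓░░┃                
▓▓░░░░▓▓▓▓░░░░▓▓▓▓░░┃                
░░▓▓▓▓░░░░▓▓▓▓░░░░▓▓┃                
░░▓▓▓▓░░░░▓▓▓▓░░░░▓▓┃                
░░▓▓▓▓░░░░▓▓▓▓░░░░▓▓┃                
░░▓▓▓▓░░░░▓▓▓▓░░░░▓▓┃                
▓▓░░░░▓▓▓▓░░░░▓▓▓▓░░┃                
▓▓░░░░▓▓▓▓░░░░▓▓▓▓░░┃                
▓▓░░░░▓▓▓▓░░░░▓▓▓▓░░┃                
▓▓░░░░▓▓▓▓░░░░▓▓▓▓░░┃                
░░▓▓▓▓░░░░▓▓▓▓░░░░▓▓┃                
━━━━━━━━━━━━━━━━━━━━┛                


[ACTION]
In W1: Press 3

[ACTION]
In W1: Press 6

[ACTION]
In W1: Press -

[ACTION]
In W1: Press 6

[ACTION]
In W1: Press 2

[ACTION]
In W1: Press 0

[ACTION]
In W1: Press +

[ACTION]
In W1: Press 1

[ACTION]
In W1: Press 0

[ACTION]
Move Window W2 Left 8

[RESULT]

━━━━━━━━━━━━━━━━━┓                   
                 ┃                   
─────────────────┨                   
━━━━━━━━━━━━┓  10┃                   
            ┃    ┃                   
────────────┨    ┃                   
▓▓░░░░▓▓▓▓░░┃    ┃                   
▓▓░░░░▓▓▓▓░░┃    ┃                   
▓▓░░░░▓▓▓▓░░┃    ┃                   
▓▓░░░░▓▓▓▓░░┃    ┃                   
░░▓▓▓▓░░░░▓▓┃    ┃                   
░░▓▓▓▓░░░░▓▓┃    ┃                   
░░▓▓▓▓░░░░▓▓┃    ┃                   
░░▓▓▓▓░░░░▓▓┃━━━━┛                   
▓▓░░░░▓▓▓▓░░┃                        
▓▓░░░░▓▓▓▓░░┃                        
▓▓░░░░▓▓▓▓░░┃                        
▓▓░░░░▓▓▓▓░░┃                        
░░▓▓▓▓░░░░▓▓┃                        
━━━━━━━━━━━━┛                        


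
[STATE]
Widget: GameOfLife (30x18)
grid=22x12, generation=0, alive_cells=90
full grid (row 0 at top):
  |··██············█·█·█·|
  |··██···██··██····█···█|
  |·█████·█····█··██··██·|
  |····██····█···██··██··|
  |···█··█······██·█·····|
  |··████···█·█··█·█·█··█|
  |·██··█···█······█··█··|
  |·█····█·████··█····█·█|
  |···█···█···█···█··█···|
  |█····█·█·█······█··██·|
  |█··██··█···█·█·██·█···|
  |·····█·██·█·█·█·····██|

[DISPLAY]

Gen: 0                        
··██············█·█·█·        
··██···██··██····█···█        
·█████·█····█··██··██·        
····██····█···██··██··        
···█··█······██·█·····        
··████···█·█··█·█·█··█        
·██··█···█······█··█··        
·█····█·████··█····█·█        
···█···█···█···█··█···        
█····█·█·█······█··██·        
█··██··█···█·█·██·█···        
·····█·██·█·█·█·····██        
                              
                              
                              
                              
                              


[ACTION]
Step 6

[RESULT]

Gen: 6                        
······················        
······██······███·█·█·        
····██···█····█··█··█·        
····█··█··█····████···        
·······█···█····█·····        
·····█·██··█··········        
·····█············█·██        
··█·······██·████··█·█        
··██·████··██·██·····█        
··█···········█·····█·        
··█·····██·····█······        
·····█████·········█··        
                              
                              
                              
                              
                              


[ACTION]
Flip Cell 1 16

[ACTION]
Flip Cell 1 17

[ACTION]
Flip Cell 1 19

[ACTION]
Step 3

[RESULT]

Gen: 9                        
·····██·······█··█····        
·····████·····█··█·███        
····█·█·███··█···█····        
········█··█··█·█·····        
·····██·····██···█····        
············█···█···█·        
···█······███···█··█·█        
···█········█···█··█·█        
··█············█····█·        
····██·····████·······        
····█·····███·········        
·····█████············        
                              
                              
                              
                              
                              


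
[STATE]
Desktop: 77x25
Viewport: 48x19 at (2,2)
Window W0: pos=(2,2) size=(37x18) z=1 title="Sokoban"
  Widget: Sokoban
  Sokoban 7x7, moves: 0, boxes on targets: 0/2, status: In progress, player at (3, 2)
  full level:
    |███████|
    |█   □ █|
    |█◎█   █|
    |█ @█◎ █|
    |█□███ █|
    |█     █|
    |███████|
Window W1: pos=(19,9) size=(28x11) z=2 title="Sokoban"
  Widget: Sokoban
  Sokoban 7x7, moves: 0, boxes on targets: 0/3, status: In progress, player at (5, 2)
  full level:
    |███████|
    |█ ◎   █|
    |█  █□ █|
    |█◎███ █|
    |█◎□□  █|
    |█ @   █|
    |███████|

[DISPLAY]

┏━━━━━━━━━━━━━━━━━━━━━━━━━━━━━━━━━━━┓           
┃ Sokoban                           ┃           
┠───────────────────────────────────┨           
┃███████                            ┃           
┃█   □ █                            ┃           
┃█◎█   █                            ┃           
┃█ @█◎ █                            ┃           
┃█□███ █         ┏━━━━━━━━━━━━━━━━━━━━━━━━━━┓   
┃█     █         ┃ Sokoban                  ┃   
┃███████         ┠──────────────────────────┨   
┃Moves: 0  0/2   ┃███████                   ┃   
┃                ┃█ ◎   █                   ┃   
┃                ┃█  █□ █                   ┃   
┃                ┃█◎███ █                   ┃   
┃                ┃█◎□□  █                   ┃   
┃                ┃█ @   █                   ┃   
┃                ┃███████                   ┃   
┗━━━━━━━━━━━━━━━━┗━━━━━━━━━━━━━━━━━━━━━━━━━━┛   
                                                


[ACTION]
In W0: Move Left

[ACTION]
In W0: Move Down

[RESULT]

┏━━━━━━━━━━━━━━━━━━━━━━━━━━━━━━━━━━━┓           
┃ Sokoban                           ┃           
┠───────────────────────────────────┨           
┃███████                            ┃           
┃█   □ █                            ┃           
┃█◎█   █                            ┃           
┃█  █◎ █                            ┃           
┃█@███ █         ┏━━━━━━━━━━━━━━━━━━━━━━━━━━┓   
┃█□    █         ┃ Sokoban                  ┃   
┃███████         ┠──────────────────────────┨   
┃Moves: 2  0/2   ┃███████                   ┃   
┃                ┃█ ◎   █                   ┃   
┃                ┃█  █□ █                   ┃   
┃                ┃█◎███ █                   ┃   
┃                ┃█◎□□  █                   ┃   
┃                ┃█ @   █                   ┃   
┃                ┃███████                   ┃   
┗━━━━━━━━━━━━━━━━┗━━━━━━━━━━━━━━━━━━━━━━━━━━┛   
                                                


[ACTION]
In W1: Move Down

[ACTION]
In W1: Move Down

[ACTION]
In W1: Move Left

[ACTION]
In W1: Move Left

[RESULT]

┏━━━━━━━━━━━━━━━━━━━━━━━━━━━━━━━━━━━┓           
┃ Sokoban                           ┃           
┠───────────────────────────────────┨           
┃███████                            ┃           
┃█   □ █                            ┃           
┃█◎█   █                            ┃           
┃█  █◎ █                            ┃           
┃█@███ █         ┏━━━━━━━━━━━━━━━━━━━━━━━━━━┓   
┃█□    █         ┃ Sokoban                  ┃   
┃███████         ┠──────────────────────────┨   
┃Moves: 2  0/2   ┃███████                   ┃   
┃                ┃█ ◎   █                   ┃   
┃                ┃█  █□ █                   ┃   
┃                ┃█◎███ █                   ┃   
┃                ┃█◎□□  █                   ┃   
┃                ┃█@    █                   ┃   
┃                ┃███████                   ┃   
┗━━━━━━━━━━━━━━━━┗━━━━━━━━━━━━━━━━━━━━━━━━━━┛   
                                                


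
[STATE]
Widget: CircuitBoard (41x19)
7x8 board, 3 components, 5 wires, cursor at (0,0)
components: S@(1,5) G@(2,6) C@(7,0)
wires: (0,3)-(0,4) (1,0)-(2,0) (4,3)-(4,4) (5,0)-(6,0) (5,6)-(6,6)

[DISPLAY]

   0 1 2 3 4 5 6                         
0  [.]          · ─ ·                    
                                         
1   ·                   S                
    │                                    
2   ·                       G            
                                         
3                                        
                                         
4               · ─ ·                    
                                         
5   ·                       ·            
    │                       │            
6   ·                       ·            
                                         
7   C                                    
Cursor: (0,0)                            
                                         
                                         


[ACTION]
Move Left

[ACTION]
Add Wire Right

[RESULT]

   0 1 2 3 4 5 6                         
0  [.]─ ·       · ─ ·                    
                                         
1   ·                   S                
    │                                    
2   ·                       G            
                                         
3                                        
                                         
4               · ─ ·                    
                                         
5   ·                       ·            
    │                       │            
6   ·                       ·            
                                         
7   C                                    
Cursor: (0,0)                            
                                         
                                         


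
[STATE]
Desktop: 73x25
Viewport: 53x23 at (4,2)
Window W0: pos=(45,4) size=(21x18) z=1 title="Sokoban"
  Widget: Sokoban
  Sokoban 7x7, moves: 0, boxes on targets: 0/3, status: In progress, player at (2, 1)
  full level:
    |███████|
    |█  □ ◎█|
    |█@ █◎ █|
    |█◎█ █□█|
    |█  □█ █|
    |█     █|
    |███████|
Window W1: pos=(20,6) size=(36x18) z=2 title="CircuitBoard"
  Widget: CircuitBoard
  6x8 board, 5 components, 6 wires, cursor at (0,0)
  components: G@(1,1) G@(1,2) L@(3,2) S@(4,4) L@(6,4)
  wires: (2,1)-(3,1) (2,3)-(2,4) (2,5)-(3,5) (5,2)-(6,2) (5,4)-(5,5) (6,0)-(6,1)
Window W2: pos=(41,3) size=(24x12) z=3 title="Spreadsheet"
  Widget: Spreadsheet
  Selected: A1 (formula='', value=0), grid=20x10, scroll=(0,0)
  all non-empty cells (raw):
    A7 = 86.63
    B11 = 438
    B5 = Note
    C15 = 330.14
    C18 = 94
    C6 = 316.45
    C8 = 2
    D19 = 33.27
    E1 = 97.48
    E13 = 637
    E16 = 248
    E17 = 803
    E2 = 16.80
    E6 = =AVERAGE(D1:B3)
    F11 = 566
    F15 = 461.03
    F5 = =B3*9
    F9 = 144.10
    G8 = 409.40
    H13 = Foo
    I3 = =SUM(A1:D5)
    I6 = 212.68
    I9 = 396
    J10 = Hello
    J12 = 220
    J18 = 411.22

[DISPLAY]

                                                     
                                     ┏━━━━━━━━━━━━━━━
                                     ┃ Spreadsheet   
                                     ┠───────────────
                ┏━━━━━━━━━━━━━━━━━━━━┃A1:            
                ┃ CircuitBoard       ┃       A       
                ┠────────────────────┃---------------
                ┃   0 1 2 3 4 5      ┃  1      [0]   
                ┃0  [.]              ┃  2        0   
                ┃                    ┃  3        0   
                ┃1       G   G       ┃  4        0   
                ┃                    ┃  5        0Not
                ┃2       ·       · ─ ┗━━━━━━━━━━━━━━━
                ┃        │               │         ┃ 
                ┃3       ·   L           ·         ┃ 
                ┃                                  ┃ 
                ┃4                   S             ┃ 
                ┃                                  ┃ 
                ┃5           ·       · ─ ·         ┃ 
                ┃            │                     ┃━
                ┃6   · ─ ·   ·       L             ┃ 
                ┗━━━━━━━━━━━━━━━━━━━━━━━━━━━━━━━━━━┛ 
                                                     


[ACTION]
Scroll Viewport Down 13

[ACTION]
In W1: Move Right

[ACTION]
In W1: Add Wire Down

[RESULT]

                                                     
                                     ┏━━━━━━━━━━━━━━━
                                     ┃ Spreadsheet   
                                     ┠───────────────
                ┏━━━━━━━━━━━━━━━━━━━━┃A1:            
                ┃ CircuitBoard       ┃       A       
                ┠────────────────────┃---------------
                ┃   0 1 2 3 4 5      ┃  1      [0]   
                ┃0      [.]          ┃  2        0   
                ┃        │           ┃  3        0   
                ┃1       G   G       ┃  4        0   
                ┃                    ┃  5        0Not
                ┃2       ·       · ─ ┗━━━━━━━━━━━━━━━
                ┃        │               │         ┃ 
                ┃3       ·   L           ·         ┃ 
                ┃                                  ┃ 
                ┃4                   S             ┃ 
                ┃                                  ┃ 
                ┃5           ·       · ─ ·         ┃ 
                ┃            │                     ┃━
                ┃6   · ─ ·   ·       L             ┃ 
                ┗━━━━━━━━━━━━━━━━━━━━━━━━━━━━━━━━━━┛ 
                                                     


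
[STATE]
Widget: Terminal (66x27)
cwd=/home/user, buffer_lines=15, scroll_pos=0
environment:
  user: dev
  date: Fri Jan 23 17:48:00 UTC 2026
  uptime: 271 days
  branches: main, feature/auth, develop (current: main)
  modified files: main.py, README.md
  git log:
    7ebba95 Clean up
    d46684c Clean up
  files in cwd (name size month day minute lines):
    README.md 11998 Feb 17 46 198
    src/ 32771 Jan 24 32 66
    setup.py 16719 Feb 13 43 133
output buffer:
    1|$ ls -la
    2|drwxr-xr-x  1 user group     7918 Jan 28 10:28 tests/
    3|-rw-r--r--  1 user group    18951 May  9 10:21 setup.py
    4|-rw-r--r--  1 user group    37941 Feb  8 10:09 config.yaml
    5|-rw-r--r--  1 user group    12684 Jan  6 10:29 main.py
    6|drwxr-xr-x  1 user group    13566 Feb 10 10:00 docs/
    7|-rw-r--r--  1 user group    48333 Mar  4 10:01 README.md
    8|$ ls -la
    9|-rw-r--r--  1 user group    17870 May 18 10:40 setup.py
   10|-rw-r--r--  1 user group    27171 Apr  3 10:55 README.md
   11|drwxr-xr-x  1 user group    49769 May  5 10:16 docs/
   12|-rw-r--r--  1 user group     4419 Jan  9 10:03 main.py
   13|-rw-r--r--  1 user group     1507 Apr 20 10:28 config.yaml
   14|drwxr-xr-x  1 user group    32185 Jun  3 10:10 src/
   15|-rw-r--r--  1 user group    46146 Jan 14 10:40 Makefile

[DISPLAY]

$ ls -la                                                          
drwxr-xr-x  1 user group     7918 Jan 28 10:28 tests/             
-rw-r--r--  1 user group    18951 May  9 10:21 setup.py           
-rw-r--r--  1 user group    37941 Feb  8 10:09 config.yaml        
-rw-r--r--  1 user group    12684 Jan  6 10:29 main.py            
drwxr-xr-x  1 user group    13566 Feb 10 10:00 docs/              
-rw-r--r--  1 user group    48333 Mar  4 10:01 README.md          
$ ls -la                                                          
-rw-r--r--  1 user group    17870 May 18 10:40 setup.py           
-rw-r--r--  1 user group    27171 Apr  3 10:55 README.md          
drwxr-xr-x  1 user group    49769 May  5 10:16 docs/              
-rw-r--r--  1 user group     4419 Jan  9 10:03 main.py            
-rw-r--r--  1 user group     1507 Apr 20 10:28 config.yaml        
drwxr-xr-x  1 user group    32185 Jun  3 10:10 src/               
-rw-r--r--  1 user group    46146 Jan 14 10:40 Makefile           
$ █                                                               
                                                                  
                                                                  
                                                                  
                                                                  
                                                                  
                                                                  
                                                                  
                                                                  
                                                                  
                                                                  
                                                                  


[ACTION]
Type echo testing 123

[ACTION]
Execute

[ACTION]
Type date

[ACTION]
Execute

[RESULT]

$ ls -la                                                          
drwxr-xr-x  1 user group     7918 Jan 28 10:28 tests/             
-rw-r--r--  1 user group    18951 May  9 10:21 setup.py           
-rw-r--r--  1 user group    37941 Feb  8 10:09 config.yaml        
-rw-r--r--  1 user group    12684 Jan  6 10:29 main.py            
drwxr-xr-x  1 user group    13566 Feb 10 10:00 docs/              
-rw-r--r--  1 user group    48333 Mar  4 10:01 README.md          
$ ls -la                                                          
-rw-r--r--  1 user group    17870 May 18 10:40 setup.py           
-rw-r--r--  1 user group    27171 Apr  3 10:55 README.md          
drwxr-xr-x  1 user group    49769 May  5 10:16 docs/              
-rw-r--r--  1 user group     4419 Jan  9 10:03 main.py            
-rw-r--r--  1 user group     1507 Apr 20 10:28 config.yaml        
drwxr-xr-x  1 user group    32185 Jun  3 10:10 src/               
-rw-r--r--  1 user group    46146 Jan 14 10:40 Makefile           
$ echo testing 123                                                
testing 123                                                       
$ date                                                            
Fri Jan 23 17:48:00 UTC 2026                                      
$ █                                                               
                                                                  
                                                                  
                                                                  
                                                                  
                                                                  
                                                                  
                                                                  


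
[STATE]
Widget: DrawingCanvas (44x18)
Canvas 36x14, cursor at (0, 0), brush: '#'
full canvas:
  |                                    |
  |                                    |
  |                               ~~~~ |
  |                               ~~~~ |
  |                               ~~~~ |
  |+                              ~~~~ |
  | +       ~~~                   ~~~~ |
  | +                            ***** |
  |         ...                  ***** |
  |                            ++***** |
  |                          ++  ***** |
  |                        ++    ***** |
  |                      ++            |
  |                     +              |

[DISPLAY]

+                                           
                                            
                               ~~~~         
                               ~~~~         
                               ~~~~         
+                              ~~~~         
 +       ~~~                   ~~~~         
 +                            *****         
         ...                  *****         
                            ++*****         
                          ++  *****         
                        ++    *****         
                      ++                    
                     +                      
                                            
                                            
                                            
                                            


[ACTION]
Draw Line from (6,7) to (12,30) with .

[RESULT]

+                                           
                                            
                               ~~~~         
                               ~~~~         
                               ~~~~         
+                              ~~~~         
 +     ..~~~                   ~~~~         
 +       ....                 *****         
         ... ....             *****         
                 ....       ++*****         
                     .... ++  *****         
                        +.... *****         
                      ++     ..             
                     +                      
                                            
                                            
                                            
                                            


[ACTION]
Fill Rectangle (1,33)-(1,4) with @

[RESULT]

+                                           
    @@@@@@@@@@@@@@@@@@@@@@@@@@@@@@          
                               ~~~~         
                               ~~~~         
                               ~~~~         
+                              ~~~~         
 +     ..~~~                   ~~~~         
 +       ....                 *****         
         ... ....             *****         
                 ....       ++*****         
                     .... ++  *****         
                        +.... *****         
                      ++     ..             
                     +                      
                                            
                                            
                                            
                                            


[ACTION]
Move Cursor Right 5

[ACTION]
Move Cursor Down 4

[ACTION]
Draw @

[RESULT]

                                            
    @@@@@@@@@@@@@@@@@@@@@@@@@@@@@@          
                               ~~~~         
                               ~~~~         
     @                         ~~~~         
+                              ~~~~         
 +     ..~~~                   ~~~~         
 +       ....                 *****         
         ... ....             *****         
                 ....       ++*****         
                     .... ++  *****         
                        +.... *****         
                      ++     ..             
                     +                      
                                            
                                            
                                            
                                            


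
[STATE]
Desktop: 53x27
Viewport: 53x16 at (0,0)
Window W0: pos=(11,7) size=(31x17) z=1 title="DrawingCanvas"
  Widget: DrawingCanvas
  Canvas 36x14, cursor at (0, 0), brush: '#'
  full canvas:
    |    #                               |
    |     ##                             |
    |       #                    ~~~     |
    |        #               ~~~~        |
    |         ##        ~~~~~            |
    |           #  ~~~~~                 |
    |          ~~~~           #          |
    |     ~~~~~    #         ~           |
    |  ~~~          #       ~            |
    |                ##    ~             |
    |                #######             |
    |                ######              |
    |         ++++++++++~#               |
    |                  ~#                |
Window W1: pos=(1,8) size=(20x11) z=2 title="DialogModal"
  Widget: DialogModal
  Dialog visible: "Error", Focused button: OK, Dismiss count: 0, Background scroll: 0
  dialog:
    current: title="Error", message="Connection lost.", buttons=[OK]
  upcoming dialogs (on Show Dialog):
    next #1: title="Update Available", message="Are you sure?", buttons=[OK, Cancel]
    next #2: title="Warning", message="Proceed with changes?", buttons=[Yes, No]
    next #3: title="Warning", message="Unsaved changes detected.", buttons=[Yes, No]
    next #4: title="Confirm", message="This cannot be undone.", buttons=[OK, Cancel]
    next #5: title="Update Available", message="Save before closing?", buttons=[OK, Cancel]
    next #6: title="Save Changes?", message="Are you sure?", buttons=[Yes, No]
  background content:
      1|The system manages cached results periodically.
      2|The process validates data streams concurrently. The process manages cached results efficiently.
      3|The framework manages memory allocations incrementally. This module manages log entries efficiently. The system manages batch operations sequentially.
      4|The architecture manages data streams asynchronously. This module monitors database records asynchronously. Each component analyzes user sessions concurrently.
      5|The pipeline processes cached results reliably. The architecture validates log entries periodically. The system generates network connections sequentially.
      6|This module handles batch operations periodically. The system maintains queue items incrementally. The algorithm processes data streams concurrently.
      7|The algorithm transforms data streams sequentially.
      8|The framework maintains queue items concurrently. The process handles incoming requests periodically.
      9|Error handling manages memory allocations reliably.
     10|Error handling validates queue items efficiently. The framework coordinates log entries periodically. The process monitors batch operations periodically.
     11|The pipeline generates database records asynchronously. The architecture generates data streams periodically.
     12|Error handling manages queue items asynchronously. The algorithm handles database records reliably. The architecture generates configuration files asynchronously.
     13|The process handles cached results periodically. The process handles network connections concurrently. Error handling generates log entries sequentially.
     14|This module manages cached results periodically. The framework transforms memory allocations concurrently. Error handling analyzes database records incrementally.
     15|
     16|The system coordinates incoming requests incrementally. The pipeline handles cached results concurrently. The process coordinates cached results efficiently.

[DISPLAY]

                                                     
                                                     
                                                     
                                                     
                                                     
                                                     
                                                     
           ┏━━━━━━━━━━━━━━━━━━━━━━━━━━━━━┓           
 ┏━━━━━━━━━━━━━━━━━━┓anvas               ┃           
 ┃ DialogModal      ┃────────────────────┨           
 ┠──────────────────┨                    ┃           
 ┃The system manages┃                    ┃           
 ┃Th┌────────────┐da┃                   ~┃           
 ┃Th│   Error    │na┃               ~~~~ ┃           
 ┃Th│Connection l│ m┃##        ~~~~~     ┃           
 ┃Th│    [OK]    │ce┃  #  ~~~~~          ┃           


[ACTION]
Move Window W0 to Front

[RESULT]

                                                     
                                                     
                                                     
                                                     
                                                     
                                                     
                                                     
           ┏━━━━━━━━━━━━━━━━━━━━━━━━━━━━━┓           
 ┏━━━━━━━━━┃ DrawingCanvas               ┃           
 ┃ DialogMo┠─────────────────────────────┨           
 ┠─────────┃+   #                        ┃           
 ┃The syste┃     ##                      ┃           
 ┃Th┌──────┃       #                    ~┃           
 ┃Th│   Err┃        #               ~~~~ ┃           
 ┃Th│Connec┃         ##        ~~~~~     ┃           
 ┃Th│    [O┃           #  ~~~~~          ┃           


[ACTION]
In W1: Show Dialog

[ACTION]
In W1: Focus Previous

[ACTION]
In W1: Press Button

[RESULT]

                                                     
                                                     
                                                     
                                                     
                                                     
                                                     
                                                     
           ┏━━━━━━━━━━━━━━━━━━━━━━━━━━━━━┓           
 ┏━━━━━━━━━┃ DrawingCanvas               ┃           
 ┃ DialogMo┠─────────────────────────────┨           
 ┠─────────┃+   #                        ┃           
 ┃The syste┃     ##                      ┃           
 ┃The proce┃       #                    ~┃           
 ┃The frame┃        #               ~~~~ ┃           
 ┃The archi┃         ##        ~~~~~     ┃           
 ┃The pipel┃           #  ~~~~~          ┃           


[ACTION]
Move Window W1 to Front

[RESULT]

                                                     
                                                     
                                                     
                                                     
                                                     
                                                     
                                                     
           ┏━━━━━━━━━━━━━━━━━━━━━━━━━━━━━┓           
 ┏━━━━━━━━━━━━━━━━━━┓anvas               ┃           
 ┃ DialogModal      ┃────────────────────┨           
 ┠──────────────────┨                    ┃           
 ┃The system manages┃                    ┃           
 ┃The process valida┃                   ~┃           
 ┃The framework mana┃               ~~~~ ┃           
 ┃The architecture m┃##        ~~~~~     ┃           
 ┃The pipeline proce┃  #  ~~~~~          ┃           


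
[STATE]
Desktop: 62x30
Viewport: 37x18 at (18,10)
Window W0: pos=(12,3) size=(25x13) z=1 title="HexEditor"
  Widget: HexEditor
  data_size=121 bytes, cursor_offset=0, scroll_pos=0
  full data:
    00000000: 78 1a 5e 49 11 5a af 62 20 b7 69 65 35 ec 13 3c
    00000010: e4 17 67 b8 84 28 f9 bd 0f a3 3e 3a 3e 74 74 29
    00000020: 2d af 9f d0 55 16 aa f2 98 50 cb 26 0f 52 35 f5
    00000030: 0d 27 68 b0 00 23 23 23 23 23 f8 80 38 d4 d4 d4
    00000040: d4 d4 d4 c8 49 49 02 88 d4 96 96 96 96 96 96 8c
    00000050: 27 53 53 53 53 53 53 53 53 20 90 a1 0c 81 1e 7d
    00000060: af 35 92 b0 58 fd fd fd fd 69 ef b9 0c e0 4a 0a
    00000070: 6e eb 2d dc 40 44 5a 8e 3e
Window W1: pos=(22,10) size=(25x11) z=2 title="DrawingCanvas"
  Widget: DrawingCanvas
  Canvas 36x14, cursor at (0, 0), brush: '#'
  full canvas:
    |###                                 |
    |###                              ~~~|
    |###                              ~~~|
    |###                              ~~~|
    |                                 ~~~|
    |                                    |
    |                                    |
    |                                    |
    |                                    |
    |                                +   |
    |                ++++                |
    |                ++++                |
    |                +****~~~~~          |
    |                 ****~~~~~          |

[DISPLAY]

040 ┏━━━━━━━━━━━━━━━━━━━━━━━┓        
050 ┃ DrawingCanvas         ┃        
060 ┠───────────────────────┨        
070 ┃###                    ┃        
    ┃###                    ┃        
━━━━┃###                    ┃        
    ┃###                    ┃        
    ┃                       ┃        
    ┃                       ┃        
    ┃                       ┃        
    ┗━━━━━━━━━━━━━━━━━━━━━━━┛        
                                     
                                     
                                     
                                     
                                     
                                     
                                     


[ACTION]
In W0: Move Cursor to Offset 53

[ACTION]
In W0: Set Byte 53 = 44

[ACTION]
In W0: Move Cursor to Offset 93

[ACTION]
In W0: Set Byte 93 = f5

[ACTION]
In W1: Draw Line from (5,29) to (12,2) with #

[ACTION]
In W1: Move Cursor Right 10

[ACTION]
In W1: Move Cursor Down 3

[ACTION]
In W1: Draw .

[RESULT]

040 ┏━━━━━━━━━━━━━━━━━━━━━━━┓        
050 ┃ DrawingCanvas         ┃        
060 ┠───────────────────────┨        
070 ┃###                    ┃        
    ┃###                    ┃        
━━━━┃###                    ┃        
    ┃###       .            ┃        
    ┃                       ┃        
    ┃                       ┃        
    ┃                       ┃        
    ┗━━━━━━━━━━━━━━━━━━━━━━━┛        
                                     
                                     
                                     
                                     
                                     
                                     
                                     
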